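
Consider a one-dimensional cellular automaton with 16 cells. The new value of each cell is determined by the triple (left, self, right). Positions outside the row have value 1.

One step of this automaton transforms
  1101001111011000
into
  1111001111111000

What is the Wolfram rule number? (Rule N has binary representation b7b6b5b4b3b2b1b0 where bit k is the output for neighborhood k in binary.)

236

position 0: 111 → 1  (bit 7 = 1)
position 1: 110 → 1  (bit 6 = 1)
position 2: 101 → 1  (bit 5 = 1)
position 4: 100 → 0  (bit 4 = 0)
position 6: 011 → 1  (bit 3 = 1)
position 3: 010 → 1  (bit 2 = 1)
position 5: 001 → 0  (bit 1 = 0)
position 14: 000 → 0  (bit 0 = 0)
bits b7..b0 = 11101100 = 236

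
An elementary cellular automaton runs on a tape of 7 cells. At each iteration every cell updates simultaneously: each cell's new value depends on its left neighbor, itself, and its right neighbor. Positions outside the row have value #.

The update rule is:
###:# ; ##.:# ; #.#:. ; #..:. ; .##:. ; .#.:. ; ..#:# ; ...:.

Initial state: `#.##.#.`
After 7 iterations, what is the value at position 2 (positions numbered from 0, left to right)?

iteration 1: #..#...
iteration 2: #.#...#
iteration 3: #....#.
iteration 4: #...#..
iteration 5: #..#..#
iteration 6: #.#..#.
iteration 7: #...#..
position 2 holds .

.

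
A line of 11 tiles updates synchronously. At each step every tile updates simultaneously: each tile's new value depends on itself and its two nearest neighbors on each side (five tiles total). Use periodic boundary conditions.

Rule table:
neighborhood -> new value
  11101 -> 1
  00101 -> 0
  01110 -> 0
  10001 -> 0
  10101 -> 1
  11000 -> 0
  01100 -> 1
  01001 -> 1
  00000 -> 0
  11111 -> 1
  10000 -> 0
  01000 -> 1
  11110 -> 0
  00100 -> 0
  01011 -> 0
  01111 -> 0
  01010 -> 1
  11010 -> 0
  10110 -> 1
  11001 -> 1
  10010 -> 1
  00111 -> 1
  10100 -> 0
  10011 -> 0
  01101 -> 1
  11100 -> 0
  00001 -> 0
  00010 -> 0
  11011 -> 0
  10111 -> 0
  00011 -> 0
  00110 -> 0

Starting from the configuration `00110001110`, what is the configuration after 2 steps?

00001000100

step 1: 00010001000
step 2: 00001000100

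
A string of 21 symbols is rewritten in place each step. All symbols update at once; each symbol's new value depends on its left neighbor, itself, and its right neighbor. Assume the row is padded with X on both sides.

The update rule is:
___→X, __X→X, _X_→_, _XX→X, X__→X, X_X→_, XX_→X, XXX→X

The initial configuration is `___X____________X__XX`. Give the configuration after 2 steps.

step 1: XXX_XXXXXXXXXXXX_XXXX
step 2: XXX_XXXXXXXXXXXX_XXXX

XXX_XXXXXXXXXXXX_XXXX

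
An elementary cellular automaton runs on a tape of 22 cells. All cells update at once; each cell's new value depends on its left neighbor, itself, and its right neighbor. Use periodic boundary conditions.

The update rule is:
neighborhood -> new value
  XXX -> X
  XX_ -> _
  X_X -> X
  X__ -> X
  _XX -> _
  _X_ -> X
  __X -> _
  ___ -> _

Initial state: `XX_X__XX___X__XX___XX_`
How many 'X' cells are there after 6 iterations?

__XXX___X__XX___X____X
X__X_X__XX___X__XX___X
_X_XXXX___X__XX___X___
_XX_XX_X__XX___X__XX__
___X__XXX___X__XX___X_
___XX__X_X__XX___X__XX
count of X: 9

9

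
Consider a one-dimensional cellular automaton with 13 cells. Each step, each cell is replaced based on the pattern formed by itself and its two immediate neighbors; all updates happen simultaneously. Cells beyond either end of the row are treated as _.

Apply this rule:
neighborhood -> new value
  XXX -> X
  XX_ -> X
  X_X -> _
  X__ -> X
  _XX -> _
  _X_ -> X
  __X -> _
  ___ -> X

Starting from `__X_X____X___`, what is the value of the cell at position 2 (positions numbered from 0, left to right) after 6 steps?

step 1: X_X_XXXX_XXXX
step 2: X_X__XXX__XXX
step 3: X_XX__XXX__XX
step 4: X__XX__XXX__X
step 5: XX__XX__XXX_X
step 6: _XX__XX__XX_X
position 2 holds X

X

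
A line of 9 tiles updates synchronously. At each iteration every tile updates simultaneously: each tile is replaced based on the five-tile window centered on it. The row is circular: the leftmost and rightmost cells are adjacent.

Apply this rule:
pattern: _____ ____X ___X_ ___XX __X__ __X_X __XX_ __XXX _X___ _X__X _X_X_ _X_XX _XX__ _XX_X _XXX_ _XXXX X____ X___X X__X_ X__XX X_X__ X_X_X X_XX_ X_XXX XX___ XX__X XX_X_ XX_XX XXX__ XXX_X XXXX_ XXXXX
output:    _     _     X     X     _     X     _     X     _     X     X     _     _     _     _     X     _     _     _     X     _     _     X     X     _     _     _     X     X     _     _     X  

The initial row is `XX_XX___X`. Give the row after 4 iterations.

__XX___XX
_X____X__
X____X___
____X___X

____X___X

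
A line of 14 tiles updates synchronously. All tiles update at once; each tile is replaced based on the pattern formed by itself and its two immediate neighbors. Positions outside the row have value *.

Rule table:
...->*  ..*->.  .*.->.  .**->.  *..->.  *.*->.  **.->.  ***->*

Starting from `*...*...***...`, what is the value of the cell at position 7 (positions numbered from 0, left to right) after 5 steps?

.

..*...*..*..*.
....*.........
.**...*******.
....*..*****..
.**.....***...
position 7 holds .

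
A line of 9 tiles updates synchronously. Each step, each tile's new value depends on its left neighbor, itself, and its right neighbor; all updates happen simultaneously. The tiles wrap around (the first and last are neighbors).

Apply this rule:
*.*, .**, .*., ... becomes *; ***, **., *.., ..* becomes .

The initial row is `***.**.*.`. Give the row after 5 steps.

*..**.***
...*.**..
**.***..*
..**....*
..*..**.*

..*..**.*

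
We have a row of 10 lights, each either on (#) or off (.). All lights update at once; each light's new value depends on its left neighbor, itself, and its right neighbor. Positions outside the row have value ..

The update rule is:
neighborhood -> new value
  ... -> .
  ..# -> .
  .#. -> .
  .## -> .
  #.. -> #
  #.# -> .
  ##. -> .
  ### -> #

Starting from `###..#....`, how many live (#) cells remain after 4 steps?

.#.#..#...
....#..#..
.....#..#.
......#..#
count of #: 2

2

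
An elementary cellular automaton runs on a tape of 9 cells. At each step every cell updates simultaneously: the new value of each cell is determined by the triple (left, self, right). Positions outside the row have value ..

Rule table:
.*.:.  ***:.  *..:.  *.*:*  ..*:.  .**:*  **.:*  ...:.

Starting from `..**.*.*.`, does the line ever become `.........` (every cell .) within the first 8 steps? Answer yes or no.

..***.*..
..*.**...
...***...
...*.*...
....*....
.........
all cells are . at step 6

yes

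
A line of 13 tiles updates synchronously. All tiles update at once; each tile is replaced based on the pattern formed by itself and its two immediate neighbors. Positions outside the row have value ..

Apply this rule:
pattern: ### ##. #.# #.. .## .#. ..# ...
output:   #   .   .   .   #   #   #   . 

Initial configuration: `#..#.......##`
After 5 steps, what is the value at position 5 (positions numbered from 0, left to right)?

.

step 1: #.##......##.
step 2: #.#......##..
step 3: #.#.....##...
step 4: #.#....##....
step 5: #.#...##.....
position 5 holds .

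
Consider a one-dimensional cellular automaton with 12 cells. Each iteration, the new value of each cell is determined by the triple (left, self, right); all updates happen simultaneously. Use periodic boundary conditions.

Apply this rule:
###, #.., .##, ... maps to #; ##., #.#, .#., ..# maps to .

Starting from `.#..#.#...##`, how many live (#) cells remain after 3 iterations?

6

iteration 1: ..#....##.#.
iteration 2: #..###.#...#
iteration 3: .#.##...##.#
count of #: 6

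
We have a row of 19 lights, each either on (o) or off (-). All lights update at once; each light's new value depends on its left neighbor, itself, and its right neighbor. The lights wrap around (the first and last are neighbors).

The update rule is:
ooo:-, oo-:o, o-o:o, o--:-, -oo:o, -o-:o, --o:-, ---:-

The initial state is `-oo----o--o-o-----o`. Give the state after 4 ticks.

--o----o--o-o-----o

ooo----o--ooo-----o
--o----o--o-o-----o
--o----o--ooo-----o
--o----o--o-o-----o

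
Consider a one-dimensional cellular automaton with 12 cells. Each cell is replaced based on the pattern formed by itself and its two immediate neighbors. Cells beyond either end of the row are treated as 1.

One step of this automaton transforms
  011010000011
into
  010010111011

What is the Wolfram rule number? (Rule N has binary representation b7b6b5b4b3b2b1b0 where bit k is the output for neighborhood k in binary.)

141

position 11: 111 → 1  (bit 7 = 1)
position 2: 110 → 0  (bit 6 = 0)
position 0: 101 → 0  (bit 5 = 0)
position 5: 100 → 0  (bit 4 = 0)
position 1: 011 → 1  (bit 3 = 1)
position 4: 010 → 1  (bit 2 = 1)
position 9: 001 → 0  (bit 1 = 0)
position 6: 000 → 1  (bit 0 = 1)
bits b7..b0 = 10001101 = 141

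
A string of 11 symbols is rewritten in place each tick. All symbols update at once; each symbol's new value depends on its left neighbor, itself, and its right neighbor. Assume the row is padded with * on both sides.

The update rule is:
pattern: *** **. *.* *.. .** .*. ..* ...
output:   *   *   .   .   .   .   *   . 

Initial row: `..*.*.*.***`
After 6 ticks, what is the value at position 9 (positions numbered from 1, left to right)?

*

tick 1: .*.......**
tick 2: ........*.*
tick 3: .......*...
tick 4: ......*...*
tick 5: .....*...*.
tick 6: ....*...*..
position 9 holds *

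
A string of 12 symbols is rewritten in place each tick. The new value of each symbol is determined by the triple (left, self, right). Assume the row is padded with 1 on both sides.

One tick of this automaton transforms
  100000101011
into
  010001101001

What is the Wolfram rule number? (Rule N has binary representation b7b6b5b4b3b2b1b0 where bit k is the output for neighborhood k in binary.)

150

position 11: 111 → 1  (bit 7 = 1)
position 0: 110 → 0  (bit 6 = 0)
position 7: 101 → 0  (bit 5 = 0)
position 1: 100 → 1  (bit 4 = 1)
position 10: 011 → 0  (bit 3 = 0)
position 6: 010 → 1  (bit 2 = 1)
position 5: 001 → 1  (bit 1 = 1)
position 2: 000 → 0  (bit 0 = 0)
bits b7..b0 = 10010110 = 150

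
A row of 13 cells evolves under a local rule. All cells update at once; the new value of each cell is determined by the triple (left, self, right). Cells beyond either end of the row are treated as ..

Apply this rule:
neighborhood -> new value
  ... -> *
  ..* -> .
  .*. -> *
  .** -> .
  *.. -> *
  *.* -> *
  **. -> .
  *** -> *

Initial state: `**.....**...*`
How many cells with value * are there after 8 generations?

..****...**.*
*..**.**...**
**...*..**...
..**.**...***
*...*..**..*.
***.**...*.**
.*.*..**.**..
.****...*..**
count of *: 7

7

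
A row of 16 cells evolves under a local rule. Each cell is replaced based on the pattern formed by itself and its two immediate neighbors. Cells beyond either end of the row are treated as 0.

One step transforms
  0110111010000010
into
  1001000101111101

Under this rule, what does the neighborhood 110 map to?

At position 2 the neighborhood is 110; the next row has 0 there.

0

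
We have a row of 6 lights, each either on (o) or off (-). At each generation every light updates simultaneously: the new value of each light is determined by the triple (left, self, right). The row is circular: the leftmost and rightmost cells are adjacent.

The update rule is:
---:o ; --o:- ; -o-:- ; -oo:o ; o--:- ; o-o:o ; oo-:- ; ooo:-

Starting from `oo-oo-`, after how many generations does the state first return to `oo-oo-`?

3

generation 1: o-oo-o
generation 2: -oo-oo
generation 3: oo-oo-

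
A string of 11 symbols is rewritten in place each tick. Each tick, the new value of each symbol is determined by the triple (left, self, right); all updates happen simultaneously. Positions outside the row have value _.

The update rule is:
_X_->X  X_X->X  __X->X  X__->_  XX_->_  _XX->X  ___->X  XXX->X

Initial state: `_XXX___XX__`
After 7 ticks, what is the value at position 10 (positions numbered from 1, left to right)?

XXX__XXX__X
XX__XXX__XX
X__XXX__XX_
X_XXX__XX__
XXXX__XX__X
XXX__XX__XX
XX__XX__XX_
position 10 holds X

X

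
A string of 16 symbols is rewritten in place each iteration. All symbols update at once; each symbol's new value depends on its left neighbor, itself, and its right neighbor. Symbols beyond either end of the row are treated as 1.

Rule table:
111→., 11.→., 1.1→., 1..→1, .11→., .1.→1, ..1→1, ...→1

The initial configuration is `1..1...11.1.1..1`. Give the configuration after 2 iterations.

.111111...1.111.
.......1111.....

.......1111.....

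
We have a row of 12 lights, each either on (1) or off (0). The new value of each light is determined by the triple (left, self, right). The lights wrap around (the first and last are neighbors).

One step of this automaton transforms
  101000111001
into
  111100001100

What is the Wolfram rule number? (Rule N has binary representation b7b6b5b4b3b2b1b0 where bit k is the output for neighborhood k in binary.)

position 7: 111 → 0  (bit 7 = 0)
position 0: 110 → 1  (bit 6 = 1)
position 1: 101 → 1  (bit 5 = 1)
position 3: 100 → 1  (bit 4 = 1)
position 6: 011 → 0  (bit 3 = 0)
position 2: 010 → 1  (bit 2 = 1)
position 5: 001 → 0  (bit 1 = 0)
position 4: 000 → 0  (bit 0 = 0)
bits b7..b0 = 01110100 = 116

116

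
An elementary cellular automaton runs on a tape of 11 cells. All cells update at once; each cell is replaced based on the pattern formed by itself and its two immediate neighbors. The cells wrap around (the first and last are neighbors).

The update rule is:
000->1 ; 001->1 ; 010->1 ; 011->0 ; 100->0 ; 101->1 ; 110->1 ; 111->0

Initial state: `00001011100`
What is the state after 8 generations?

11111100101
00000101110
11111110010
00000010111
01111111001
10000001011
10111111100
11000000101

11000000101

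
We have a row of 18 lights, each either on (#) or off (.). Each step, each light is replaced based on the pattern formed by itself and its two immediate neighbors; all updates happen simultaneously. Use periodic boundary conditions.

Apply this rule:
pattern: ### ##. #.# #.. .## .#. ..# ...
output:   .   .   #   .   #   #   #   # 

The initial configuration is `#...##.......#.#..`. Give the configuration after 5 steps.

#.###..#########.#
.##...##........##
##..###..########.
#..##...##.......#
..##..###..#######

..##..###..#######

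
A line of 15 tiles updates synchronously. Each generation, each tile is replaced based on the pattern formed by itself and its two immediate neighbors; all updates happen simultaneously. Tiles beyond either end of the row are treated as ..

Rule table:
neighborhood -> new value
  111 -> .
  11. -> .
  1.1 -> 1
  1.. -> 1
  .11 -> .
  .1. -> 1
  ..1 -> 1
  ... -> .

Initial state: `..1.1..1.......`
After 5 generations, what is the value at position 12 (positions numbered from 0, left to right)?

generation 1: .11111111......
generation 2: 1........1.....
generation 3: 11......111....
generation 4: ..1....1...1...
generation 5: .111..111.111..
position 12 holds 1

1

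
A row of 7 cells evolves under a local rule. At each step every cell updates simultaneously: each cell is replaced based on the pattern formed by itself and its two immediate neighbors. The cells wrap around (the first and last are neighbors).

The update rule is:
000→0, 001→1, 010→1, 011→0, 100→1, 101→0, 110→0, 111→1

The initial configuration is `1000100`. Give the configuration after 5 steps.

1101100

1101111
1000111
0101011
0101000
1101100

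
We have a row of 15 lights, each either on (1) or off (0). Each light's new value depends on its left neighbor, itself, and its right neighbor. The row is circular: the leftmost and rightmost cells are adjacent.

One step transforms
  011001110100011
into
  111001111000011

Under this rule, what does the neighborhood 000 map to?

At position 11 the neighborhood is 000; the next row has 0 there.

0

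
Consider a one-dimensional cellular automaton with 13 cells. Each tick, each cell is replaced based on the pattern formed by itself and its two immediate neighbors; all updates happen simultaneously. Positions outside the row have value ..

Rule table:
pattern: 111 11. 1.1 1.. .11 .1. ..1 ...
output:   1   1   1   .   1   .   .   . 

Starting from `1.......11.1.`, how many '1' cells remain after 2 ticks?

........111..
........111..
count of 1: 3

3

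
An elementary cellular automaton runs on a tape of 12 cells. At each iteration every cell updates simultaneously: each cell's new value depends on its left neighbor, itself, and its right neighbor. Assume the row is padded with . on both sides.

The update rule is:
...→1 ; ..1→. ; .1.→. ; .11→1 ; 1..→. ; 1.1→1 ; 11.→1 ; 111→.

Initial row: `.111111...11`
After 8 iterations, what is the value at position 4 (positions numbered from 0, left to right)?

1

.1....1.1.11
...11..1.111
11.11...11.1
11111.1.111.
1...11.11.1.
..1.111111..
1..11....1.1
...11.11..1.
position 4 holds 1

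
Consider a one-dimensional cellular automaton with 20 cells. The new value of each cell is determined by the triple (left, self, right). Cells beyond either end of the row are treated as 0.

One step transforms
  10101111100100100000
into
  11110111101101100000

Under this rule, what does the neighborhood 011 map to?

0

At position 4 the neighborhood is 011; the next row has 0 there.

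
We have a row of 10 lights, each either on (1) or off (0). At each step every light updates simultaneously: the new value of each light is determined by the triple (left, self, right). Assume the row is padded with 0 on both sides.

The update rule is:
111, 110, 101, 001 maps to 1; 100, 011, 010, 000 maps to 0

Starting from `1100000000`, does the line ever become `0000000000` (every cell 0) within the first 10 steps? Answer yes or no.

yes

0100000000
1000000000
0000000000
all cells are 0 at step 3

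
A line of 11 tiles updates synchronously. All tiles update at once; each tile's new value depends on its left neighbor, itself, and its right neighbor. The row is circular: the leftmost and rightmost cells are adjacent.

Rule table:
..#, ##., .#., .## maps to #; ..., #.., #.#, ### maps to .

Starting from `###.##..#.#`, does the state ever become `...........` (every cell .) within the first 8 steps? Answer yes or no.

no

step 1: ..#.##.##.#
step 2: .##.##.##.#
step 3: .##.##.##.#  (fixed point — unchanged through step 8)
step 8 is .##.##.##.#, still not uniform .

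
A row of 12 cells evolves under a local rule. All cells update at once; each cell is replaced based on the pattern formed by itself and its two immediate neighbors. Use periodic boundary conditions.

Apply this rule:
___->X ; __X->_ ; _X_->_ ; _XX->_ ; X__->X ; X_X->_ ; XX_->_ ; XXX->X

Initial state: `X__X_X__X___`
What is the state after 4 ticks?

_X____X__XX_
__XXX__X___X
X__X_X__XX__
_X____X___X_

_X____X___X_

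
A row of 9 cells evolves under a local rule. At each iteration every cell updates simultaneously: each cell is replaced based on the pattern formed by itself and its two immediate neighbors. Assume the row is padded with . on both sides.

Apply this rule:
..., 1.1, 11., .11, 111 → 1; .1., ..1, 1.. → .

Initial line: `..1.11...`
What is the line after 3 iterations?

1..111.11
...111111
11.111111

11.111111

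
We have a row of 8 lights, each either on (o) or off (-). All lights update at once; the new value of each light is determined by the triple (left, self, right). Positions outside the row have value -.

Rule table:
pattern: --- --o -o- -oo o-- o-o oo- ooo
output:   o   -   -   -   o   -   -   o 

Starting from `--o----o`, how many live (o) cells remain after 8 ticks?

o--ooo--
-o--o-oo
--o-----
o--ooooo
-o--ooo-
--o--o-o
o--o----
-o--oooo
count of o: 5

5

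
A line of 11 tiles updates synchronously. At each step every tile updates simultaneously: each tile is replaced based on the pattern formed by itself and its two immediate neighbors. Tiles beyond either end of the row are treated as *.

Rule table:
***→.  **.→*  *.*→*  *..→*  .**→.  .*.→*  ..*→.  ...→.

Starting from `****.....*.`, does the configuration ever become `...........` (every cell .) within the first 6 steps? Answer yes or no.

step 1: ...**....**
step 2: *...**.....
step 3: **...**....
step 4: .**...**...
step 5: *.**...**..
step 6: **.**...**.
step 6 is **.**...**., still not uniform .

no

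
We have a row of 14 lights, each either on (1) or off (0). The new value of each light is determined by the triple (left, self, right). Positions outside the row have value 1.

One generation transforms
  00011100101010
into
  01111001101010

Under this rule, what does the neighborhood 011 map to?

1

At position 3 the neighborhood is 011; the next row has 1 there.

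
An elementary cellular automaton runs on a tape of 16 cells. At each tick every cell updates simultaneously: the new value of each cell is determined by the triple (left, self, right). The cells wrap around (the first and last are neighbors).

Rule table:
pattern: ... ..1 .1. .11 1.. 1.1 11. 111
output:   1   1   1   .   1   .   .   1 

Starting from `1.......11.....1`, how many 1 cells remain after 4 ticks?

.1111111..11111.
1.11111.11.111.1
...111......1...
111.1.1111111111
count of 1: 14

14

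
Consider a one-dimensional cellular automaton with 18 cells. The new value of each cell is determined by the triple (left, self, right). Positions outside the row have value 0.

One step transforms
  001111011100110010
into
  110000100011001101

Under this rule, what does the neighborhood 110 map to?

0

At position 5 the neighborhood is 110; the next row has 0 there.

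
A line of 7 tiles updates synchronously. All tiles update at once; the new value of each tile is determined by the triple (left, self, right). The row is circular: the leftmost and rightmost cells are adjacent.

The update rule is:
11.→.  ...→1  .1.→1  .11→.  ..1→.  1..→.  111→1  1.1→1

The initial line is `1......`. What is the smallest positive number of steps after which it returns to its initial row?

7

step 1: 1.1111.
step 2: 11.11.1
step 3: 1.1..1.
step 4: 111..11
step 5: 11....1
step 6: 1..11..
step 7: 1......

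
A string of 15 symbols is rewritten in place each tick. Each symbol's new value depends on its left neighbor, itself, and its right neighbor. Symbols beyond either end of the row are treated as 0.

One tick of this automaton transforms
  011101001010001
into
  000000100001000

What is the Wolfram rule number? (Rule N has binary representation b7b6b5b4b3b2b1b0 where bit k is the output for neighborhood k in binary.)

16

position 2: 111 → 0  (bit 7 = 0)
position 3: 110 → 0  (bit 6 = 0)
position 4: 101 → 0  (bit 5 = 0)
position 6: 100 → 1  (bit 4 = 1)
position 1: 011 → 0  (bit 3 = 0)
position 5: 010 → 0  (bit 2 = 0)
position 0: 001 → 0  (bit 1 = 0)
position 12: 000 → 0  (bit 0 = 0)
bits b7..b0 = 00010000 = 16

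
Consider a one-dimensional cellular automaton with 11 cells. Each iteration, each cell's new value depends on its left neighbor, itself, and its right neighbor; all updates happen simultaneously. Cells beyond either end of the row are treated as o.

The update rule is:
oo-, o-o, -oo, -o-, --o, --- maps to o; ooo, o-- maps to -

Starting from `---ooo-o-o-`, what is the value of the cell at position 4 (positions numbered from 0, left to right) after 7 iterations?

-ooo-oooooo
oo-ooo-----
-ooo-o-oooo
oo-ooooo---
-ooo---o-oo
oo-o-ooooo-
-ooooo---oo
position 4 holds o

o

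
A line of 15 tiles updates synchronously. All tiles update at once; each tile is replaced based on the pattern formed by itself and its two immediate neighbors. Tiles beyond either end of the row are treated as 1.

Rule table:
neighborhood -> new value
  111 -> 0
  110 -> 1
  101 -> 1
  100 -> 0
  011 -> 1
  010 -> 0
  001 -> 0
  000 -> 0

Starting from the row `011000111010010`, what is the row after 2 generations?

generation 1: 111000101100001
generation 2: 001000011100001

001000011100001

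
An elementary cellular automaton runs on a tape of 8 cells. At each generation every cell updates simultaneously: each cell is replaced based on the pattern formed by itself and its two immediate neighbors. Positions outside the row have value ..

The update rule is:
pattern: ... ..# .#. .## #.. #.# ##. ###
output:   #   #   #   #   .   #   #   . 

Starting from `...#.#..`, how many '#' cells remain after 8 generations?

7

######.#
#....###
#.####.#
###..###
#.#.##.#
########
#......#
#.######
count of #: 7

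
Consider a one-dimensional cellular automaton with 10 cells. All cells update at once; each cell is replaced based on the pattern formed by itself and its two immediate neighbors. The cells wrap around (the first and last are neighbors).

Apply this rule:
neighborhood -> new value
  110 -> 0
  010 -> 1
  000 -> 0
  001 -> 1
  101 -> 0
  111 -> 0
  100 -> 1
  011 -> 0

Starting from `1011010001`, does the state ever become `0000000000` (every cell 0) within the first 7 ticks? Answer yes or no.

0000011010
0000100011
1001110100
1110000111
0001001000
0011111100
0100000010
tick 7 is 0100000010, still not uniform 0

no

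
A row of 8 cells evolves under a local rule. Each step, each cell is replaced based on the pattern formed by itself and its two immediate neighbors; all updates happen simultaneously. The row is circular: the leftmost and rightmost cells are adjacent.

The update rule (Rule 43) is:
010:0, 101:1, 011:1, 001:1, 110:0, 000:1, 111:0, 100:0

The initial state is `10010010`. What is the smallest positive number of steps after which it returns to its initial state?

00100101
01001010
10010100
00101001
01010010
10100100
01001001
10010010

8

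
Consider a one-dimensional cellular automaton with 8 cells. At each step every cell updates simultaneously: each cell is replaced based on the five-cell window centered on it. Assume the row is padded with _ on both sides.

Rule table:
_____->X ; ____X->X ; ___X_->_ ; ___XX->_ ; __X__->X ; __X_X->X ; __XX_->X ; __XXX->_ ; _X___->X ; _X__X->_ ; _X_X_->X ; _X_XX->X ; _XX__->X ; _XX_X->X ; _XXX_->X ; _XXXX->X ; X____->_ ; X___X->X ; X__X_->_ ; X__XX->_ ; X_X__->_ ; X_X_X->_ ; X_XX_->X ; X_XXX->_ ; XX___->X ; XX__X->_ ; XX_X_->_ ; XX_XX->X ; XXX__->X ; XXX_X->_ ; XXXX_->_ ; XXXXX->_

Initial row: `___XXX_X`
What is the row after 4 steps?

XX__XXX_

XX__X___
XX__XX_X
XX__XX__
XX__XXX_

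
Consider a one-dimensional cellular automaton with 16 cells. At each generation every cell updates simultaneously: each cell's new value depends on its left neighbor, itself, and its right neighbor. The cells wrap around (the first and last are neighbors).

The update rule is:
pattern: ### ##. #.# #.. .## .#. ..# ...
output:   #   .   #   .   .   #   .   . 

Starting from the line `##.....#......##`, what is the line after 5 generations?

.......#........

#......#.......#
.......#........
.......#........  (fixed point — unchanged through generation 5)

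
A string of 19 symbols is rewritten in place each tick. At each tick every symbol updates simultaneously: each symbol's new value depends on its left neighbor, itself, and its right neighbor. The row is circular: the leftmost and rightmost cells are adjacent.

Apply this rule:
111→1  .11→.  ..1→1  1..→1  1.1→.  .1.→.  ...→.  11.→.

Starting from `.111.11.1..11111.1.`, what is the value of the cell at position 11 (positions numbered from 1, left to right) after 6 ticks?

1

tick 1: 1.1......11.111...1
tick 2: ...1....1....1.1.1.
tick 3: ..1.1..1.1..1.....1
tick 4: 11...11...11.1...1.
tick 5: ..1.1..1.1....1.1..
tick 6: .1...11...1..1...1.
position 11 holds 1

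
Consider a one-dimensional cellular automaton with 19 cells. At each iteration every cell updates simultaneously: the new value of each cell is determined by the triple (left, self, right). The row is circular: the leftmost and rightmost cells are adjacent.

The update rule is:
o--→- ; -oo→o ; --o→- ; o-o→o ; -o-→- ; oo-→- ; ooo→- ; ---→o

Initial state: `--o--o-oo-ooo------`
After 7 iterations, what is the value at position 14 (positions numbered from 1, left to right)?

-

iteration 1: o-----oo-oo---ooooo
iteration 2: --ooo-o-oo--o-o----
iteration 3: o-o--o-oo----o--ooo
iteration 4: -o----oo--oo----o--
iteration 5: ---oo-o---o--oo---o
iteration 6: -o-o-o--o----o--o--
iteration 7: --o-o-----oo------o
position 14 holds -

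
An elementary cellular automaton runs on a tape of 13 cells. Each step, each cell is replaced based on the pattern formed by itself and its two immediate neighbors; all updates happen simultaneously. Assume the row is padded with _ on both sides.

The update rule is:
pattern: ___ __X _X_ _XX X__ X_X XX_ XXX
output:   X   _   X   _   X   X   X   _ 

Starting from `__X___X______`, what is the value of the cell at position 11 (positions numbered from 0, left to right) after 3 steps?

_

X_XXX_XXXXXXX
XX__XX______X
_XX__XXXXXX_X
position 11 holds _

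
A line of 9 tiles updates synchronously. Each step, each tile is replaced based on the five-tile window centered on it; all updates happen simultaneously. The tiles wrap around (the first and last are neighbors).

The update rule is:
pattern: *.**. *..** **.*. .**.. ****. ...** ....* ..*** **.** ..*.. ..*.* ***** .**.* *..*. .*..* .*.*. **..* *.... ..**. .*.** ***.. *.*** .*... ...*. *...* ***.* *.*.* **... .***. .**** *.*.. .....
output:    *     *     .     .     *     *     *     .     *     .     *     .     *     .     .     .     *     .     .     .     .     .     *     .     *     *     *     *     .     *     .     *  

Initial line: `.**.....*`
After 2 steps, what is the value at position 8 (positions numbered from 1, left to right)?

.*.*.**.*
.*.*.**.*
position 8 holds .

.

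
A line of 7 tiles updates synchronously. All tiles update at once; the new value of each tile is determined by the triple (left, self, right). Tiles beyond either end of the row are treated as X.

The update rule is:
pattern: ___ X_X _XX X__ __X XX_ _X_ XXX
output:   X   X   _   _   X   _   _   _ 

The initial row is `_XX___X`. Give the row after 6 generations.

X___XX_
__XX__X
_X___X_
X__XX_X
__X__X_
_X__X_X

_X__X_X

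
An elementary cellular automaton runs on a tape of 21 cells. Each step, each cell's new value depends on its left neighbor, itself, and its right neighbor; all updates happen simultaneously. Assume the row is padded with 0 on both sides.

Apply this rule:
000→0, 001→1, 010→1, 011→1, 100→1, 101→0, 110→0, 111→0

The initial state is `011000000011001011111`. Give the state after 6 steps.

101110010000111000001

110100000110111010000
100110001100100011000
111101011011110110100
100001010010000100110
110011011111001111101
101110010000111000001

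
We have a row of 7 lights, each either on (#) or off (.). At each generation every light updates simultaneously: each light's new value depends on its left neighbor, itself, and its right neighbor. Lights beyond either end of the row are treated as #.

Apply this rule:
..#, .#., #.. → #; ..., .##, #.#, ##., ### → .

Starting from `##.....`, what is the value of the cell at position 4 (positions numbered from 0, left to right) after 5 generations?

.

..#...#
####.#.
.....#.
#...##.
.#.#...
position 4 holds .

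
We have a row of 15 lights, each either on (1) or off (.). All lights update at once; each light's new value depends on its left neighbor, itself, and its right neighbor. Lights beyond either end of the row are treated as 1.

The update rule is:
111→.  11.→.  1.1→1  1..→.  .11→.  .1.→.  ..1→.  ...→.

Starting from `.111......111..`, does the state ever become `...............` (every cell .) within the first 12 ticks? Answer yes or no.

yes

1..............
...............
all cells are . at tick 2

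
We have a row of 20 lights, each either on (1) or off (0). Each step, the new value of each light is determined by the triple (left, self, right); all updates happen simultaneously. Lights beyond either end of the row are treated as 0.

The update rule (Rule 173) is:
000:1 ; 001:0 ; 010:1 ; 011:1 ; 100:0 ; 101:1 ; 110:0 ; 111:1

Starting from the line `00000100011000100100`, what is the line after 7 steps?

step 1: 11110101010010100101
step 2: 11101111110011100111
step 3: 11011111100011000110
step 4: 10111111001010010100
step 5: 11111110001110011101
step 6: 11111100101100011011
step 7: 11111000111001010110

11111000111001010110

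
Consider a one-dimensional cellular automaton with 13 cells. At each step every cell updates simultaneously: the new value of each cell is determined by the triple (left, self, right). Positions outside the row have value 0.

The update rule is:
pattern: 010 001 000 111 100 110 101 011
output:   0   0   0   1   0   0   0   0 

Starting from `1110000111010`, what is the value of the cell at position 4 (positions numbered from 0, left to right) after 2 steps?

0100000010000
0000000000000
position 4 holds 0

0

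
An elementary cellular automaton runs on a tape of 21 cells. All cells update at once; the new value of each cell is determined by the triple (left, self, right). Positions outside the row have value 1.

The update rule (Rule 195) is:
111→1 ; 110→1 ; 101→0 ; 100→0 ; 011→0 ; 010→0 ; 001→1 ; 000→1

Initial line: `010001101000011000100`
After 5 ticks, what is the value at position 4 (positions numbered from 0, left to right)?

0

tick 1: 000110100011101011001
tick 2: 011010001101100001010
tick 3: 001000110100101110000
tick 4: 010011010001000110111
tick 5: 000101000110011010011
position 4 holds 0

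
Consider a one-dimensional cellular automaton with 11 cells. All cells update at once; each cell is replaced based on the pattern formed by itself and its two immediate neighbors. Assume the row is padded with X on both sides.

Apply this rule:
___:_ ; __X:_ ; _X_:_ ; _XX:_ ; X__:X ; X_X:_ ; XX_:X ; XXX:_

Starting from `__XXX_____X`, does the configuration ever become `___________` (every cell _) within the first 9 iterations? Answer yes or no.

iteration 1: X___XX_____
iteration 2: XX___XX____
iteration 3: _XX___XX___
iteration 4: __XX___XX__
iteration 5: X__XX___XX_
iteration 6: XX__XX___X_
iteration 7: _XX__XX____
iteration 8: __XX__XX___
iteration 9: X__XX__XX__
iteration 9 is X__XX__XX__, still not uniform _

no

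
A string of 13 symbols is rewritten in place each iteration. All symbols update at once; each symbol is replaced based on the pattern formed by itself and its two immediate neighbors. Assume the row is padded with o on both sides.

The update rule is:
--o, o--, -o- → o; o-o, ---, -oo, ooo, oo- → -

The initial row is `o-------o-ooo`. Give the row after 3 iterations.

iteration 1: -o-----oo----
iteration 2: -oo---o--o--o
iteration 3: ---o-ooooooo-

---o-ooooooo-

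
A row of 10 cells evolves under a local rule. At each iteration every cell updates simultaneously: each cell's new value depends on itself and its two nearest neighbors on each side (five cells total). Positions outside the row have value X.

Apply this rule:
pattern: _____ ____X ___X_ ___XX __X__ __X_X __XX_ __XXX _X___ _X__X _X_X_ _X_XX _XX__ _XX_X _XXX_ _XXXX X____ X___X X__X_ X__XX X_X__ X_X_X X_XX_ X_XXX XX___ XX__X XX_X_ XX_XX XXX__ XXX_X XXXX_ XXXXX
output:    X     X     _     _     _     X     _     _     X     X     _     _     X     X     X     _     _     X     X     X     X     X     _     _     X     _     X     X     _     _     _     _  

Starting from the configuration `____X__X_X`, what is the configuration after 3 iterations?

X____XXXX_

X_X__XXX__
_XXXX_X__X
X____XXXX_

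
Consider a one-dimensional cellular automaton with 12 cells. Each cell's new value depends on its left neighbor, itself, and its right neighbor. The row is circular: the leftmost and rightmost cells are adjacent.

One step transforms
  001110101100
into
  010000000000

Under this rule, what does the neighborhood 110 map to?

At position 4 the neighborhood is 110; the next row has 0 there.

0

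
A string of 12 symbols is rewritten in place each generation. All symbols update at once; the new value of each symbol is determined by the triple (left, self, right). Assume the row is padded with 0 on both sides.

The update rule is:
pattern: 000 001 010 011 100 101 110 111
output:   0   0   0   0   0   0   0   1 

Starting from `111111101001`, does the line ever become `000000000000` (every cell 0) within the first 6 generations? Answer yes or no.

yes

generation 1: 011111000000
generation 2: 001110000000
generation 3: 000100000000
generation 4: 000000000000
all cells are 0 at generation 4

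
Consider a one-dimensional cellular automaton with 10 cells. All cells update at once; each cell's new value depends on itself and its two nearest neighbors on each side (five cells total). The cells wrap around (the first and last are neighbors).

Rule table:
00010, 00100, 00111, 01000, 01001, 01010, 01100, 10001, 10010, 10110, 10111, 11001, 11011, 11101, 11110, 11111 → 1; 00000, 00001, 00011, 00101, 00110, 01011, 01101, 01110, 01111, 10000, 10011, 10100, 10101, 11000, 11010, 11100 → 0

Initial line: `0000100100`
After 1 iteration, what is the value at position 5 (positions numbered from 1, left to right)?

0001111110
position 5 holds 1

1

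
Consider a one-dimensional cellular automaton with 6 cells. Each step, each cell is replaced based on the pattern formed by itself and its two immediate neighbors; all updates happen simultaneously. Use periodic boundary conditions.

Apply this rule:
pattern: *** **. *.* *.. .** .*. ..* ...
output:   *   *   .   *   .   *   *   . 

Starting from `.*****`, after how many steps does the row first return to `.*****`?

6

step 1: ..****
step 2: **.***
step 3: **..**
step 4: ****.*
step 5: ****..
step 6: .*****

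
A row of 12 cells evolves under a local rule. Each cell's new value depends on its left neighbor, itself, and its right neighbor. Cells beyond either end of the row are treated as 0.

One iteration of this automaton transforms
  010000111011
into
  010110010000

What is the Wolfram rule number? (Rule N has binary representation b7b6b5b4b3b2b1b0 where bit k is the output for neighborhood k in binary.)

133

position 7: 111 → 1  (bit 7 = 1)
position 8: 110 → 0  (bit 6 = 0)
position 9: 101 → 0  (bit 5 = 0)
position 2: 100 → 0  (bit 4 = 0)
position 6: 011 → 0  (bit 3 = 0)
position 1: 010 → 1  (bit 2 = 1)
position 0: 001 → 0  (bit 1 = 0)
position 3: 000 → 1  (bit 0 = 1)
bits b7..b0 = 10000101 = 133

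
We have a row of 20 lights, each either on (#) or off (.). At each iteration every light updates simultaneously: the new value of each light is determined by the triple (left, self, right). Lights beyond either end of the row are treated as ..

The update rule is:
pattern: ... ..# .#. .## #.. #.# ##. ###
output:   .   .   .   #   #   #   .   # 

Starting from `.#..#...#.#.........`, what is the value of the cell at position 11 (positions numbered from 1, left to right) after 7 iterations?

.

..#..#...#.#........
...#..#...#.#.......
....#..#...#.#......
.....#..#...#.#.....
......#..#...#.#....
.......#..#...#.#...
........#..#...#.#..
position 11 holds .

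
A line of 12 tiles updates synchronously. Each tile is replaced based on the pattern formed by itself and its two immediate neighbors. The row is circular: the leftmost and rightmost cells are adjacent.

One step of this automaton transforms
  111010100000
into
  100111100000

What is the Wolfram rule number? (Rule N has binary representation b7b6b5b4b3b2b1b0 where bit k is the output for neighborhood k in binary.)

44

position 1: 111 → 0  (bit 7 = 0)
position 2: 110 → 0  (bit 6 = 0)
position 3: 101 → 1  (bit 5 = 1)
position 7: 100 → 0  (bit 4 = 0)
position 0: 011 → 1  (bit 3 = 1)
position 4: 010 → 1  (bit 2 = 1)
position 11: 001 → 0  (bit 1 = 0)
position 8: 000 → 0  (bit 0 = 0)
bits b7..b0 = 00101100 = 44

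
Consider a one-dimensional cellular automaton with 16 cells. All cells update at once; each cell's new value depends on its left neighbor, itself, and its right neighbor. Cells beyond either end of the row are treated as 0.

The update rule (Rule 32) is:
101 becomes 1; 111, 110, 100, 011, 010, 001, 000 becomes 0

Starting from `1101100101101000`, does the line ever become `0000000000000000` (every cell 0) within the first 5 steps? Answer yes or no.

0010000010010000
0000000000000000
all cells are 0 at step 2

yes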